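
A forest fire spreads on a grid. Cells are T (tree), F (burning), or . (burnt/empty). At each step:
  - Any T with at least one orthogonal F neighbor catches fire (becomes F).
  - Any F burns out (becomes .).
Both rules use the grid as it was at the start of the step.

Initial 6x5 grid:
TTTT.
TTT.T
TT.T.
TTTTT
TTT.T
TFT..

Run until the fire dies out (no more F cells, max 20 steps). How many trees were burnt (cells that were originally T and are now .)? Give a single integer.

Step 1: +3 fires, +1 burnt (F count now 3)
Step 2: +3 fires, +3 burnt (F count now 3)
Step 3: +3 fires, +3 burnt (F count now 3)
Step 4: +3 fires, +3 burnt (F count now 3)
Step 5: +5 fires, +3 burnt (F count now 5)
Step 6: +3 fires, +5 burnt (F count now 3)
Step 7: +1 fires, +3 burnt (F count now 1)
Step 8: +0 fires, +1 burnt (F count now 0)
Fire out after step 8
Initially T: 22, now '.': 29
Total burnt (originally-T cells now '.'): 21

Answer: 21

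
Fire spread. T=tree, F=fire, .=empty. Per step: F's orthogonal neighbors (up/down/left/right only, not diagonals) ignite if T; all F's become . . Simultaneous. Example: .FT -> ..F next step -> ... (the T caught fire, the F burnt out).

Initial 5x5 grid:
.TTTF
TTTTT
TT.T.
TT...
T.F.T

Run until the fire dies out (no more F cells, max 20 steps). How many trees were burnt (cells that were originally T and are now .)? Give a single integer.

Answer: 14

Derivation:
Step 1: +2 fires, +2 burnt (F count now 2)
Step 2: +2 fires, +2 burnt (F count now 2)
Step 3: +3 fires, +2 burnt (F count now 3)
Step 4: +1 fires, +3 burnt (F count now 1)
Step 5: +2 fires, +1 burnt (F count now 2)
Step 6: +2 fires, +2 burnt (F count now 2)
Step 7: +1 fires, +2 burnt (F count now 1)
Step 8: +1 fires, +1 burnt (F count now 1)
Step 9: +0 fires, +1 burnt (F count now 0)
Fire out after step 9
Initially T: 15, now '.': 24
Total burnt (originally-T cells now '.'): 14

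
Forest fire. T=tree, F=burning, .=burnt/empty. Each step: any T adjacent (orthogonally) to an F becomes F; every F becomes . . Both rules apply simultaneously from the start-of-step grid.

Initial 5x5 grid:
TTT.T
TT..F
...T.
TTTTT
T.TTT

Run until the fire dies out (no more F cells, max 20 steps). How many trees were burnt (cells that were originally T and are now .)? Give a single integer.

Step 1: +1 fires, +1 burnt (F count now 1)
Step 2: +0 fires, +1 burnt (F count now 0)
Fire out after step 2
Initially T: 16, now '.': 10
Total burnt (originally-T cells now '.'): 1

Answer: 1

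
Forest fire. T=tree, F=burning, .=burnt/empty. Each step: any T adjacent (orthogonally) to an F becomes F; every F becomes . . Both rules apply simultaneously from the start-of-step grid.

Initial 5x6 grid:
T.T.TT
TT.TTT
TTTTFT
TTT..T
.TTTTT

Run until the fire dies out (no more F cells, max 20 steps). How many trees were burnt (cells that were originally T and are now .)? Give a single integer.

Step 1: +3 fires, +1 burnt (F count now 3)
Step 2: +5 fires, +3 burnt (F count now 5)
Step 3: +4 fires, +5 burnt (F count now 4)
Step 4: +5 fires, +4 burnt (F count now 5)
Step 5: +4 fires, +5 burnt (F count now 4)
Step 6: +1 fires, +4 burnt (F count now 1)
Step 7: +0 fires, +1 burnt (F count now 0)
Fire out after step 7
Initially T: 23, now '.': 29
Total burnt (originally-T cells now '.'): 22

Answer: 22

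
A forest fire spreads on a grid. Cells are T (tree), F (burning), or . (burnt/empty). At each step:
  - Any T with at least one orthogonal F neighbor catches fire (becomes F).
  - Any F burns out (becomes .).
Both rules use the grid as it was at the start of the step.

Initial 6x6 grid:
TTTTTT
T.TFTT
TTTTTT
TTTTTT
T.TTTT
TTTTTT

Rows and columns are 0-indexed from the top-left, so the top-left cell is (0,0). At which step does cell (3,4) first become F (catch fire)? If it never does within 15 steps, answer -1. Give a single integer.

Step 1: cell (3,4)='T' (+4 fires, +1 burnt)
Step 2: cell (3,4)='T' (+6 fires, +4 burnt)
Step 3: cell (3,4)='F' (+7 fires, +6 burnt)
  -> target ignites at step 3
Step 4: cell (3,4)='.' (+7 fires, +7 burnt)
Step 5: cell (3,4)='.' (+5 fires, +7 burnt)
Step 6: cell (3,4)='.' (+3 fires, +5 burnt)
Step 7: cell (3,4)='.' (+1 fires, +3 burnt)
Step 8: cell (3,4)='.' (+0 fires, +1 burnt)
  fire out at step 8

3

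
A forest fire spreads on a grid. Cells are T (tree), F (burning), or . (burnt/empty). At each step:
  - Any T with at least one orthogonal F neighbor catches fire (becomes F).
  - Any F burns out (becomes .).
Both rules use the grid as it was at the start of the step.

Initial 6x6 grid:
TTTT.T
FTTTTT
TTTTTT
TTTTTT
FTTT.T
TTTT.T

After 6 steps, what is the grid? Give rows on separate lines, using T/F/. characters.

Step 1: 6 trees catch fire, 2 burn out
  FTTT.T
  .FTTTT
  FTTTTT
  FTTTTT
  .FTT.T
  FTTT.T
Step 2: 6 trees catch fire, 6 burn out
  .FTT.T
  ..FTTT
  .FTTTT
  .FTTTT
  ..FT.T
  .FTT.T
Step 3: 6 trees catch fire, 6 burn out
  ..FT.T
  ...FTT
  ..FTTT
  ..FTTT
  ...F.T
  ..FT.T
Step 4: 5 trees catch fire, 6 burn out
  ...F.T
  ....FT
  ...FTT
  ...FTT
  .....T
  ...F.T
Step 5: 3 trees catch fire, 5 burn out
  .....T
  .....F
  ....FT
  ....FT
  .....T
  .....T
Step 6: 3 trees catch fire, 3 burn out
  .....F
  ......
  .....F
  .....F
  .....T
  .....T

.....F
......
.....F
.....F
.....T
.....T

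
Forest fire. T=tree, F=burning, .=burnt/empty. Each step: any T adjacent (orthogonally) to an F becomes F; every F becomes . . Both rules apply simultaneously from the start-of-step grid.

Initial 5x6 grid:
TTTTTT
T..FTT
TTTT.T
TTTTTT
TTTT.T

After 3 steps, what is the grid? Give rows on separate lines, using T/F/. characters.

Step 1: 3 trees catch fire, 1 burn out
  TTTFTT
  T...FT
  TTTF.T
  TTTTTT
  TTTT.T
Step 2: 5 trees catch fire, 3 burn out
  TTF.FT
  T....F
  TTF..T
  TTTFTT
  TTTT.T
Step 3: 7 trees catch fire, 5 burn out
  TF...F
  T.....
  TF...F
  TTF.FT
  TTTF.T

TF...F
T.....
TF...F
TTF.FT
TTTF.T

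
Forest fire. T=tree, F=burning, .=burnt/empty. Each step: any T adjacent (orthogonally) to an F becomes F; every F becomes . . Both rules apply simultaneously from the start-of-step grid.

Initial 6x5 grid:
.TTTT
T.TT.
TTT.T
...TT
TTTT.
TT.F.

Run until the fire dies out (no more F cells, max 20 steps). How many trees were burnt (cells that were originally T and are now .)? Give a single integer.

Step 1: +1 fires, +1 burnt (F count now 1)
Step 2: +2 fires, +1 burnt (F count now 2)
Step 3: +2 fires, +2 burnt (F count now 2)
Step 4: +3 fires, +2 burnt (F count now 3)
Step 5: +1 fires, +3 burnt (F count now 1)
Step 6: +0 fires, +1 burnt (F count now 0)
Fire out after step 6
Initially T: 19, now '.': 20
Total burnt (originally-T cells now '.'): 9

Answer: 9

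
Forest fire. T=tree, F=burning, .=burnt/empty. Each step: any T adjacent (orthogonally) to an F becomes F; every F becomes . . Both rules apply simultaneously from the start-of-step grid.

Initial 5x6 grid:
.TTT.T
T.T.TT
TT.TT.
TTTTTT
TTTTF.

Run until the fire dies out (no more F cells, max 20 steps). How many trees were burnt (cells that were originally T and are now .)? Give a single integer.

Answer: 18

Derivation:
Step 1: +2 fires, +1 burnt (F count now 2)
Step 2: +4 fires, +2 burnt (F count now 4)
Step 3: +4 fires, +4 burnt (F count now 4)
Step 4: +3 fires, +4 burnt (F count now 3)
Step 5: +3 fires, +3 burnt (F count now 3)
Step 6: +1 fires, +3 burnt (F count now 1)
Step 7: +1 fires, +1 burnt (F count now 1)
Step 8: +0 fires, +1 burnt (F count now 0)
Fire out after step 8
Initially T: 22, now '.': 26
Total burnt (originally-T cells now '.'): 18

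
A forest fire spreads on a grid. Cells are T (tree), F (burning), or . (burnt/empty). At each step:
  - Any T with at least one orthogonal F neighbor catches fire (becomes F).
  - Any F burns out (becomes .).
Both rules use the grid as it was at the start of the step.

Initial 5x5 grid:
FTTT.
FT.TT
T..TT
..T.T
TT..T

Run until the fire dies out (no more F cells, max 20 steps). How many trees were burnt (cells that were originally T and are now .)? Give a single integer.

Answer: 11

Derivation:
Step 1: +3 fires, +2 burnt (F count now 3)
Step 2: +1 fires, +3 burnt (F count now 1)
Step 3: +1 fires, +1 burnt (F count now 1)
Step 4: +1 fires, +1 burnt (F count now 1)
Step 5: +2 fires, +1 burnt (F count now 2)
Step 6: +1 fires, +2 burnt (F count now 1)
Step 7: +1 fires, +1 burnt (F count now 1)
Step 8: +1 fires, +1 burnt (F count now 1)
Step 9: +0 fires, +1 burnt (F count now 0)
Fire out after step 9
Initially T: 14, now '.': 22
Total burnt (originally-T cells now '.'): 11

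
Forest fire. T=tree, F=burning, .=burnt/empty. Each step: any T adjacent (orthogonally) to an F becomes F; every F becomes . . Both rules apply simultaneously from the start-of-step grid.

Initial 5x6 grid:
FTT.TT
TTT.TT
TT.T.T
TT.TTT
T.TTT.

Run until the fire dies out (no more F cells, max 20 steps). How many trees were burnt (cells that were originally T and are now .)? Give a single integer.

Step 1: +2 fires, +1 burnt (F count now 2)
Step 2: +3 fires, +2 burnt (F count now 3)
Step 3: +3 fires, +3 burnt (F count now 3)
Step 4: +2 fires, +3 burnt (F count now 2)
Step 5: +0 fires, +2 burnt (F count now 0)
Fire out after step 5
Initially T: 22, now '.': 18
Total burnt (originally-T cells now '.'): 10

Answer: 10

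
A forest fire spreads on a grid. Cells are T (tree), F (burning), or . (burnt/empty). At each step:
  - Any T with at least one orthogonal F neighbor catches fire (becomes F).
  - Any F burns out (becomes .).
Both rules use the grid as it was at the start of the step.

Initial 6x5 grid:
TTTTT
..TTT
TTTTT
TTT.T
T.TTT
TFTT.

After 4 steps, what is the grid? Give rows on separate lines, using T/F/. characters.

Step 1: 2 trees catch fire, 1 burn out
  TTTTT
  ..TTT
  TTTTT
  TTT.T
  T.TTT
  F.FT.
Step 2: 3 trees catch fire, 2 burn out
  TTTTT
  ..TTT
  TTTTT
  TTT.T
  F.FTT
  ...F.
Step 3: 3 trees catch fire, 3 burn out
  TTTTT
  ..TTT
  TTTTT
  FTF.T
  ...FT
  .....
Step 4: 4 trees catch fire, 3 burn out
  TTTTT
  ..TTT
  FTFTT
  .F..T
  ....F
  .....

TTTTT
..TTT
FTFTT
.F..T
....F
.....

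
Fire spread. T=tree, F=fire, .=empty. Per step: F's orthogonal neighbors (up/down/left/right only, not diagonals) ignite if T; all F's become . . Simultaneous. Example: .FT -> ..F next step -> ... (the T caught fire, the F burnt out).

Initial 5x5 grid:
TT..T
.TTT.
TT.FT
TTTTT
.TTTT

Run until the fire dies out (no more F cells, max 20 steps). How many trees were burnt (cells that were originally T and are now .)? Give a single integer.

Step 1: +3 fires, +1 burnt (F count now 3)
Step 2: +4 fires, +3 burnt (F count now 4)
Step 3: +4 fires, +4 burnt (F count now 4)
Step 4: +4 fires, +4 burnt (F count now 4)
Step 5: +2 fires, +4 burnt (F count now 2)
Step 6: +0 fires, +2 burnt (F count now 0)
Fire out after step 6
Initially T: 18, now '.': 24
Total burnt (originally-T cells now '.'): 17

Answer: 17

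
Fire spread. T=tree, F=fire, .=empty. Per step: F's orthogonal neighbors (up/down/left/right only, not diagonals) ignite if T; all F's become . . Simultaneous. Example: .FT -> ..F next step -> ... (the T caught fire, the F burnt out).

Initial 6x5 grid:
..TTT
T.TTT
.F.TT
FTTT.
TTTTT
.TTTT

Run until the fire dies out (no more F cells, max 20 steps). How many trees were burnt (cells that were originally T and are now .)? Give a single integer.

Answer: 20

Derivation:
Step 1: +2 fires, +2 burnt (F count now 2)
Step 2: +2 fires, +2 burnt (F count now 2)
Step 3: +3 fires, +2 burnt (F count now 3)
Step 4: +3 fires, +3 burnt (F count now 3)
Step 5: +4 fires, +3 burnt (F count now 4)
Step 6: +4 fires, +4 burnt (F count now 4)
Step 7: +2 fires, +4 burnt (F count now 2)
Step 8: +0 fires, +2 burnt (F count now 0)
Fire out after step 8
Initially T: 21, now '.': 29
Total burnt (originally-T cells now '.'): 20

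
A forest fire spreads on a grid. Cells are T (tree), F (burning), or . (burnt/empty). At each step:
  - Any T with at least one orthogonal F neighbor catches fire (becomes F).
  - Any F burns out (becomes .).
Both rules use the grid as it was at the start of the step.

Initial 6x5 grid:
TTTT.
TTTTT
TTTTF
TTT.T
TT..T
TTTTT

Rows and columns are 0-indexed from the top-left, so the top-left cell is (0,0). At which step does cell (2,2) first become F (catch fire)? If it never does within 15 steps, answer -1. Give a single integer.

Step 1: cell (2,2)='T' (+3 fires, +1 burnt)
Step 2: cell (2,2)='F' (+3 fires, +3 burnt)
  -> target ignites at step 2
Step 3: cell (2,2)='.' (+5 fires, +3 burnt)
Step 4: cell (2,2)='.' (+5 fires, +5 burnt)
Step 5: cell (2,2)='.' (+5 fires, +5 burnt)
Step 6: cell (2,2)='.' (+3 fires, +5 burnt)
Step 7: cell (2,2)='.' (+1 fires, +3 burnt)
Step 8: cell (2,2)='.' (+0 fires, +1 burnt)
  fire out at step 8

2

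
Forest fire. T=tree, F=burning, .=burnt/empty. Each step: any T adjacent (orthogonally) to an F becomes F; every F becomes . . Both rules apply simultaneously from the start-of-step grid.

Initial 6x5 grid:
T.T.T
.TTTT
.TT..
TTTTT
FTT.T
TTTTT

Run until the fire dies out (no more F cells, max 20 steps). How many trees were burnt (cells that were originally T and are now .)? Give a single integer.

Answer: 21

Derivation:
Step 1: +3 fires, +1 burnt (F count now 3)
Step 2: +3 fires, +3 burnt (F count now 3)
Step 3: +3 fires, +3 burnt (F count now 3)
Step 4: +4 fires, +3 burnt (F count now 4)
Step 5: +3 fires, +4 burnt (F count now 3)
Step 6: +3 fires, +3 burnt (F count now 3)
Step 7: +1 fires, +3 burnt (F count now 1)
Step 8: +1 fires, +1 burnt (F count now 1)
Step 9: +0 fires, +1 burnt (F count now 0)
Fire out after step 9
Initially T: 22, now '.': 29
Total burnt (originally-T cells now '.'): 21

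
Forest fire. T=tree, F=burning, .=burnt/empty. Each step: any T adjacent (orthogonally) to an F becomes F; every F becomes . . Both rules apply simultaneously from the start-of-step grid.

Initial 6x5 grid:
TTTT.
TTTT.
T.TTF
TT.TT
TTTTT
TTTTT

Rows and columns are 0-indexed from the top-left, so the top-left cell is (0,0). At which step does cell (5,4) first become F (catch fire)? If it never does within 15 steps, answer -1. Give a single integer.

Step 1: cell (5,4)='T' (+2 fires, +1 burnt)
Step 2: cell (5,4)='T' (+4 fires, +2 burnt)
Step 3: cell (5,4)='F' (+4 fires, +4 burnt)
  -> target ignites at step 3
Step 4: cell (5,4)='.' (+4 fires, +4 burnt)
Step 5: cell (5,4)='.' (+4 fires, +4 burnt)
Step 6: cell (5,4)='.' (+5 fires, +4 burnt)
Step 7: cell (5,4)='.' (+2 fires, +5 burnt)
Step 8: cell (5,4)='.' (+0 fires, +2 burnt)
  fire out at step 8

3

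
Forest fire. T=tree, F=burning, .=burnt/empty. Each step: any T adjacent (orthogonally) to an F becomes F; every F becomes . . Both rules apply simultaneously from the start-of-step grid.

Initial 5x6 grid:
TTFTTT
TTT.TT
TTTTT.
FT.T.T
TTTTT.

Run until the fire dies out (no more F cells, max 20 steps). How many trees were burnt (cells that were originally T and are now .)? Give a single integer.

Step 1: +6 fires, +2 burnt (F count now 6)
Step 2: +7 fires, +6 burnt (F count now 7)
Step 3: +4 fires, +7 burnt (F count now 4)
Step 4: +4 fires, +4 burnt (F count now 4)
Step 5: +1 fires, +4 burnt (F count now 1)
Step 6: +0 fires, +1 burnt (F count now 0)
Fire out after step 6
Initially T: 23, now '.': 29
Total burnt (originally-T cells now '.'): 22

Answer: 22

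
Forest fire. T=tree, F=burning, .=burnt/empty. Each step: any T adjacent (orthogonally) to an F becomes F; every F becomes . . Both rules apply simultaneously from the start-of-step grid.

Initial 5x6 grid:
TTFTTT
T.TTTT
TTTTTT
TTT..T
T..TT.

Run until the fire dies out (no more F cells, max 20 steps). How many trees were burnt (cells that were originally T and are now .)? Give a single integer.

Step 1: +3 fires, +1 burnt (F count now 3)
Step 2: +4 fires, +3 burnt (F count now 4)
Step 3: +6 fires, +4 burnt (F count now 6)
Step 4: +4 fires, +6 burnt (F count now 4)
Step 5: +2 fires, +4 burnt (F count now 2)
Step 6: +2 fires, +2 burnt (F count now 2)
Step 7: +0 fires, +2 burnt (F count now 0)
Fire out after step 7
Initially T: 23, now '.': 28
Total burnt (originally-T cells now '.'): 21

Answer: 21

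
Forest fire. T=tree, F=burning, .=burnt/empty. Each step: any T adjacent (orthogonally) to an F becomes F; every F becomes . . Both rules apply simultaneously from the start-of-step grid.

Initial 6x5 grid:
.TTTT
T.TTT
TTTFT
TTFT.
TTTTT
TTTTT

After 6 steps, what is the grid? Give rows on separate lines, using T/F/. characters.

Step 1: 6 trees catch fire, 2 burn out
  .TTTT
  T.TFT
  TTF.F
  TF.F.
  TTFTT
  TTTTT
Step 2: 8 trees catch fire, 6 burn out
  .TTFT
  T.F.F
  TF...
  F....
  TF.FT
  TTFTT
Step 3: 7 trees catch fire, 8 burn out
  .TF.F
  T....
  F....
  .....
  F...F
  TF.FT
Step 4: 4 trees catch fire, 7 burn out
  .F...
  F....
  .....
  .....
  .....
  F...F
Step 5: 0 trees catch fire, 4 burn out
  .....
  .....
  .....
  .....
  .....
  .....
Step 6: 0 trees catch fire, 0 burn out
  .....
  .....
  .....
  .....
  .....
  .....

.....
.....
.....
.....
.....
.....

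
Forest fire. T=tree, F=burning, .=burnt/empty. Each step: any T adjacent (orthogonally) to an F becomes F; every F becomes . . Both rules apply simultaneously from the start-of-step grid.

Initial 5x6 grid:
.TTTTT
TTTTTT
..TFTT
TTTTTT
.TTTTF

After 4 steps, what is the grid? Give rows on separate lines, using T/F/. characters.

Step 1: 6 trees catch fire, 2 burn out
  .TTTTT
  TTTFTT
  ..F.FT
  TTTFTF
  .TTTF.
Step 2: 7 trees catch fire, 6 burn out
  .TTFTT
  TTF.FT
  .....F
  TTF.F.
  .TTF..
Step 3: 6 trees catch fire, 7 burn out
  .TF.FT
  TF...F
  ......
  TF....
  .TF...
Step 4: 5 trees catch fire, 6 burn out
  .F...F
  F.....
  ......
  F.....
  .F....

.F...F
F.....
......
F.....
.F....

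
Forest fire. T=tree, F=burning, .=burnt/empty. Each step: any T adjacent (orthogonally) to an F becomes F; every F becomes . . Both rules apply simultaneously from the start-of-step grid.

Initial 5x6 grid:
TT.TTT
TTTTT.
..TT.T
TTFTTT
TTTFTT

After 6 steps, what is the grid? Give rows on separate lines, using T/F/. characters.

Step 1: 5 trees catch fire, 2 burn out
  TT.TTT
  TTTTT.
  ..FT.T
  TF.FTT
  TTF.FT
Step 2: 6 trees catch fire, 5 burn out
  TT.TTT
  TTFTT.
  ...F.T
  F...FT
  TF...F
Step 3: 4 trees catch fire, 6 burn out
  TT.TTT
  TF.FT.
  .....T
  .....F
  F.....
Step 4: 5 trees catch fire, 4 burn out
  TF.FTT
  F...F.
  .....F
  ......
  ......
Step 5: 2 trees catch fire, 5 burn out
  F...FT
  ......
  ......
  ......
  ......
Step 6: 1 trees catch fire, 2 burn out
  .....F
  ......
  ......
  ......
  ......

.....F
......
......
......
......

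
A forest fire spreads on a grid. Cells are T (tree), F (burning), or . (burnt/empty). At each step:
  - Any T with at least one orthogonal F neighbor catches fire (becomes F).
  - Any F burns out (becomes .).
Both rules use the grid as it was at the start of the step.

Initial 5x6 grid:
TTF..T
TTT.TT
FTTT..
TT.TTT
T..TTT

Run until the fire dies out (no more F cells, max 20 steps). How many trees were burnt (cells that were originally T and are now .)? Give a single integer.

Step 1: +5 fires, +2 burnt (F count now 5)
Step 2: +5 fires, +5 burnt (F count now 5)
Step 3: +1 fires, +5 burnt (F count now 1)
Step 4: +1 fires, +1 burnt (F count now 1)
Step 5: +2 fires, +1 burnt (F count now 2)
Step 6: +2 fires, +2 burnt (F count now 2)
Step 7: +1 fires, +2 burnt (F count now 1)
Step 8: +0 fires, +1 burnt (F count now 0)
Fire out after step 8
Initially T: 20, now '.': 27
Total burnt (originally-T cells now '.'): 17

Answer: 17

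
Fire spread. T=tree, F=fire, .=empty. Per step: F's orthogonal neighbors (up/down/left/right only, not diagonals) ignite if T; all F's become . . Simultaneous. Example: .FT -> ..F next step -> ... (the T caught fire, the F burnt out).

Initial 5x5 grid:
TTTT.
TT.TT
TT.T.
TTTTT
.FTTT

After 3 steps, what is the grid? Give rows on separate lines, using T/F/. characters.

Step 1: 2 trees catch fire, 1 burn out
  TTTT.
  TT.TT
  TT.T.
  TFTTT
  ..FTT
Step 2: 4 trees catch fire, 2 burn out
  TTTT.
  TT.TT
  TF.T.
  F.FTT
  ...FT
Step 3: 4 trees catch fire, 4 burn out
  TTTT.
  TF.TT
  F..T.
  ...FT
  ....F

TTTT.
TF.TT
F..T.
...FT
....F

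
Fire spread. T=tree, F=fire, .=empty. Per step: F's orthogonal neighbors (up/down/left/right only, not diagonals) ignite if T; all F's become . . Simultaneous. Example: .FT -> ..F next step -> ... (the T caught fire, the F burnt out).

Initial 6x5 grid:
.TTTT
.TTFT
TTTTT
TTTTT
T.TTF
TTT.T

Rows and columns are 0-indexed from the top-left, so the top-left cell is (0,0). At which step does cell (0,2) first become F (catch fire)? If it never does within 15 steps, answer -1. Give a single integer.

Step 1: cell (0,2)='T' (+7 fires, +2 burnt)
Step 2: cell (0,2)='F' (+7 fires, +7 burnt)
  -> target ignites at step 2
Step 3: cell (0,2)='.' (+4 fires, +7 burnt)
Step 4: cell (0,2)='.' (+3 fires, +4 burnt)
Step 5: cell (0,2)='.' (+2 fires, +3 burnt)
Step 6: cell (0,2)='.' (+1 fires, +2 burnt)
Step 7: cell (0,2)='.' (+0 fires, +1 burnt)
  fire out at step 7

2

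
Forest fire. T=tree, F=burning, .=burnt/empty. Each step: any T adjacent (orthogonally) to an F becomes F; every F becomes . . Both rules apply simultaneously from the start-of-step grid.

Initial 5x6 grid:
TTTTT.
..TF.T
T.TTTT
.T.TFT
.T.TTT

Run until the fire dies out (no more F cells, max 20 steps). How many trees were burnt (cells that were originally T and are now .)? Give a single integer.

Step 1: +7 fires, +2 burnt (F count now 7)
Step 2: +6 fires, +7 burnt (F count now 6)
Step 3: +2 fires, +6 burnt (F count now 2)
Step 4: +1 fires, +2 burnt (F count now 1)
Step 5: +0 fires, +1 burnt (F count now 0)
Fire out after step 5
Initially T: 19, now '.': 27
Total burnt (originally-T cells now '.'): 16

Answer: 16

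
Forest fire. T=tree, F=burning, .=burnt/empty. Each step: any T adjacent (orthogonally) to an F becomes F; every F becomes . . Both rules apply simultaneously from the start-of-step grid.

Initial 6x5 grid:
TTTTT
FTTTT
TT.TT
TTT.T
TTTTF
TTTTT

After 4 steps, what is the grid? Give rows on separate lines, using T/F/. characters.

Step 1: 6 trees catch fire, 2 burn out
  FTTTT
  .FTTT
  FT.TT
  TTT.F
  TTTF.
  TTTTF
Step 2: 7 trees catch fire, 6 burn out
  .FTTT
  ..FTT
  .F.TF
  FTT..
  TTF..
  TTTF.
Step 3: 9 trees catch fire, 7 burn out
  ..FTT
  ...FF
  ...F.
  .FF..
  FF...
  TTF..
Step 4: 4 trees catch fire, 9 burn out
  ...FF
  .....
  .....
  .....
  .....
  FF...

...FF
.....
.....
.....
.....
FF...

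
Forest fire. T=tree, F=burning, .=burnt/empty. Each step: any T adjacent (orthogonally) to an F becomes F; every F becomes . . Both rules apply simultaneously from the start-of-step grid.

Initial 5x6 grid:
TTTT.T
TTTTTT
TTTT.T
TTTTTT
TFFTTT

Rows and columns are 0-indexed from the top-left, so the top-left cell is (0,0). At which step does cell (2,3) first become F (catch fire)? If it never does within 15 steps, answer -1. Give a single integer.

Step 1: cell (2,3)='T' (+4 fires, +2 burnt)
Step 2: cell (2,3)='T' (+5 fires, +4 burnt)
Step 3: cell (2,3)='F' (+6 fires, +5 burnt)
  -> target ignites at step 3
Step 4: cell (2,3)='.' (+5 fires, +6 burnt)
Step 5: cell (2,3)='.' (+4 fires, +5 burnt)
Step 6: cell (2,3)='.' (+1 fires, +4 burnt)
Step 7: cell (2,3)='.' (+1 fires, +1 burnt)
Step 8: cell (2,3)='.' (+0 fires, +1 burnt)
  fire out at step 8

3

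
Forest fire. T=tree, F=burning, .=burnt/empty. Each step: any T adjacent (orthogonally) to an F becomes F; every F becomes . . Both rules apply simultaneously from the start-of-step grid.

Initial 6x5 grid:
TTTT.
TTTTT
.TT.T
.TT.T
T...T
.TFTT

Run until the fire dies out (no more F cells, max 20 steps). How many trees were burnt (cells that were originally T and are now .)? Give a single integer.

Step 1: +2 fires, +1 burnt (F count now 2)
Step 2: +1 fires, +2 burnt (F count now 1)
Step 3: +1 fires, +1 burnt (F count now 1)
Step 4: +1 fires, +1 burnt (F count now 1)
Step 5: +1 fires, +1 burnt (F count now 1)
Step 6: +1 fires, +1 burnt (F count now 1)
Step 7: +1 fires, +1 burnt (F count now 1)
Step 8: +2 fires, +1 burnt (F count now 2)
Step 9: +3 fires, +2 burnt (F count now 3)
Step 10: +4 fires, +3 burnt (F count now 4)
Step 11: +2 fires, +4 burnt (F count now 2)
Step 12: +0 fires, +2 burnt (F count now 0)
Fire out after step 12
Initially T: 20, now '.': 29
Total burnt (originally-T cells now '.'): 19

Answer: 19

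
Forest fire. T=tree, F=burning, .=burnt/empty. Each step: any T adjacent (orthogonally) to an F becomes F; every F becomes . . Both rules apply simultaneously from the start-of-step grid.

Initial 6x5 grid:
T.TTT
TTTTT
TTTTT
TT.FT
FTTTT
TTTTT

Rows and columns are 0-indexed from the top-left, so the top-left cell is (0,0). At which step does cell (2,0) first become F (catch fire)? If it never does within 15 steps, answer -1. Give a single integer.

Step 1: cell (2,0)='T' (+6 fires, +2 burnt)
Step 2: cell (2,0)='F' (+9 fires, +6 burnt)
  -> target ignites at step 2
Step 3: cell (2,0)='.' (+7 fires, +9 burnt)
Step 4: cell (2,0)='.' (+4 fires, +7 burnt)
Step 5: cell (2,0)='.' (+0 fires, +4 burnt)
  fire out at step 5

2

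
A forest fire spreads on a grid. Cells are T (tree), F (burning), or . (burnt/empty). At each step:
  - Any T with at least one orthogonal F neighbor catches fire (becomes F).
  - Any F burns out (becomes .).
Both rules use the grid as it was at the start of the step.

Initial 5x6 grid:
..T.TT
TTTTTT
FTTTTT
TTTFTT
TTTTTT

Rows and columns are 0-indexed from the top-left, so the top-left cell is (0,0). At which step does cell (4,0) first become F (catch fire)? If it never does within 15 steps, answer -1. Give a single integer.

Step 1: cell (4,0)='T' (+7 fires, +2 burnt)
Step 2: cell (4,0)='F' (+9 fires, +7 burnt)
  -> target ignites at step 2
Step 3: cell (4,0)='.' (+5 fires, +9 burnt)
Step 4: cell (4,0)='.' (+3 fires, +5 burnt)
Step 5: cell (4,0)='.' (+1 fires, +3 burnt)
Step 6: cell (4,0)='.' (+0 fires, +1 burnt)
  fire out at step 6

2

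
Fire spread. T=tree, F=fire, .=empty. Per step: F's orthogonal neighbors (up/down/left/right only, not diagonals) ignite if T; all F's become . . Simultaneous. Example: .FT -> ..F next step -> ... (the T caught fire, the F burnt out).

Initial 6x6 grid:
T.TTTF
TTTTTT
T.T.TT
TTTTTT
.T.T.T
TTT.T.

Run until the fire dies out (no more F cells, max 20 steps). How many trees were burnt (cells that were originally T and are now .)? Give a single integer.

Step 1: +2 fires, +1 burnt (F count now 2)
Step 2: +3 fires, +2 burnt (F count now 3)
Step 3: +4 fires, +3 burnt (F count now 4)
Step 4: +3 fires, +4 burnt (F count now 3)
Step 5: +3 fires, +3 burnt (F count now 3)
Step 6: +3 fires, +3 burnt (F count now 3)
Step 7: +3 fires, +3 burnt (F count now 3)
Step 8: +2 fires, +3 burnt (F count now 2)
Step 9: +1 fires, +2 burnt (F count now 1)
Step 10: +2 fires, +1 burnt (F count now 2)
Step 11: +0 fires, +2 burnt (F count now 0)
Fire out after step 11
Initially T: 27, now '.': 35
Total burnt (originally-T cells now '.'): 26

Answer: 26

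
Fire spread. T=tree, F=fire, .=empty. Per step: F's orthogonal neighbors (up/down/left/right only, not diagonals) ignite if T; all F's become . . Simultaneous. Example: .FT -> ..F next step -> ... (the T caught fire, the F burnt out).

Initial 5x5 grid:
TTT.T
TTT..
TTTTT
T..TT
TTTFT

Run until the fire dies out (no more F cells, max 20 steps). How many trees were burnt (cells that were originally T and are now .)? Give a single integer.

Answer: 18

Derivation:
Step 1: +3 fires, +1 burnt (F count now 3)
Step 2: +3 fires, +3 burnt (F count now 3)
Step 3: +3 fires, +3 burnt (F count now 3)
Step 4: +3 fires, +3 burnt (F count now 3)
Step 5: +3 fires, +3 burnt (F count now 3)
Step 6: +2 fires, +3 burnt (F count now 2)
Step 7: +1 fires, +2 burnt (F count now 1)
Step 8: +0 fires, +1 burnt (F count now 0)
Fire out after step 8
Initially T: 19, now '.': 24
Total burnt (originally-T cells now '.'): 18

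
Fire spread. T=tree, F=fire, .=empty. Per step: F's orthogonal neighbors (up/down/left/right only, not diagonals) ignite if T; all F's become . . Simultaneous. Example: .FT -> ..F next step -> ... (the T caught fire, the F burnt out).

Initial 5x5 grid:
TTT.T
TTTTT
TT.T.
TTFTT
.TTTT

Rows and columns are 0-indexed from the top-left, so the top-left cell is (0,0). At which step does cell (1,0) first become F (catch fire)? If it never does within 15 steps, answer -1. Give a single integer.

Step 1: cell (1,0)='T' (+3 fires, +1 burnt)
Step 2: cell (1,0)='T' (+6 fires, +3 burnt)
Step 3: cell (1,0)='T' (+4 fires, +6 burnt)
Step 4: cell (1,0)='F' (+4 fires, +4 burnt)
  -> target ignites at step 4
Step 5: cell (1,0)='.' (+3 fires, +4 burnt)
Step 6: cell (1,0)='.' (+0 fires, +3 burnt)
  fire out at step 6

4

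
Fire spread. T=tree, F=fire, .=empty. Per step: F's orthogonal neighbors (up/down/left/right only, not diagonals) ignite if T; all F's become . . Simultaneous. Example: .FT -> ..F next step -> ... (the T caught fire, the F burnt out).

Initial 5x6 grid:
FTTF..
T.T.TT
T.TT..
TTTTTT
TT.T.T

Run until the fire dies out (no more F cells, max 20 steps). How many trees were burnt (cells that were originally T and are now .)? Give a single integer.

Answer: 17

Derivation:
Step 1: +3 fires, +2 burnt (F count now 3)
Step 2: +2 fires, +3 burnt (F count now 2)
Step 3: +2 fires, +2 burnt (F count now 2)
Step 4: +4 fires, +2 burnt (F count now 4)
Step 5: +2 fires, +4 burnt (F count now 2)
Step 6: +2 fires, +2 burnt (F count now 2)
Step 7: +1 fires, +2 burnt (F count now 1)
Step 8: +1 fires, +1 burnt (F count now 1)
Step 9: +0 fires, +1 burnt (F count now 0)
Fire out after step 9
Initially T: 19, now '.': 28
Total burnt (originally-T cells now '.'): 17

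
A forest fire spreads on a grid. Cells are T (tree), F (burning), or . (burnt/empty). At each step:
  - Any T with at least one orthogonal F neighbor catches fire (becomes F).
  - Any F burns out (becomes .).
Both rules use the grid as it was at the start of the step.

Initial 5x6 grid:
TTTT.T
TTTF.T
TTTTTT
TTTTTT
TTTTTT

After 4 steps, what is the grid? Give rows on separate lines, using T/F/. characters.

Step 1: 3 trees catch fire, 1 burn out
  TTTF.T
  TTF..T
  TTTFTT
  TTTTTT
  TTTTTT
Step 2: 5 trees catch fire, 3 burn out
  TTF..T
  TF...T
  TTF.FT
  TTTFTT
  TTTTTT
Step 3: 7 trees catch fire, 5 burn out
  TF...T
  F....T
  TF...F
  TTF.FT
  TTTFTT
Step 4: 7 trees catch fire, 7 burn out
  F....T
  .....F
  F.....
  TF...F
  TTF.FT

F....T
.....F
F.....
TF...F
TTF.FT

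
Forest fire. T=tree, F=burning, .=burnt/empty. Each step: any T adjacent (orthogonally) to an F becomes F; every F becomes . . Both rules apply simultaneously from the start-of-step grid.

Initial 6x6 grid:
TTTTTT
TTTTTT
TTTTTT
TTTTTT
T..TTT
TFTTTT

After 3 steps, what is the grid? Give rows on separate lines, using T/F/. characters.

Step 1: 2 trees catch fire, 1 burn out
  TTTTTT
  TTTTTT
  TTTTTT
  TTTTTT
  T..TTT
  F.FTTT
Step 2: 2 trees catch fire, 2 burn out
  TTTTTT
  TTTTTT
  TTTTTT
  TTTTTT
  F..TTT
  ...FTT
Step 3: 3 trees catch fire, 2 burn out
  TTTTTT
  TTTTTT
  TTTTTT
  FTTTTT
  ...FTT
  ....FT

TTTTTT
TTTTTT
TTTTTT
FTTTTT
...FTT
....FT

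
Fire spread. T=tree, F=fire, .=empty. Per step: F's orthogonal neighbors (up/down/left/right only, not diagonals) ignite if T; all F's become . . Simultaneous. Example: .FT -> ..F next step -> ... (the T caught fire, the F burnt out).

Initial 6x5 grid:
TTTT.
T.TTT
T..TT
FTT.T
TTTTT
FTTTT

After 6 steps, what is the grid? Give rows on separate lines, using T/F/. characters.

Step 1: 4 trees catch fire, 2 burn out
  TTTT.
  T.TTT
  F..TT
  .FT.T
  FTTTT
  .FTTT
Step 2: 4 trees catch fire, 4 burn out
  TTTT.
  F.TTT
  ...TT
  ..F.T
  .FTTT
  ..FTT
Step 3: 3 trees catch fire, 4 burn out
  FTTT.
  ..TTT
  ...TT
  ....T
  ..FTT
  ...FT
Step 4: 3 trees catch fire, 3 burn out
  .FTT.
  ..TTT
  ...TT
  ....T
  ...FT
  ....F
Step 5: 2 trees catch fire, 3 burn out
  ..FT.
  ..TTT
  ...TT
  ....T
  ....F
  .....
Step 6: 3 trees catch fire, 2 burn out
  ...F.
  ..FTT
  ...TT
  ....F
  .....
  .....

...F.
..FTT
...TT
....F
.....
.....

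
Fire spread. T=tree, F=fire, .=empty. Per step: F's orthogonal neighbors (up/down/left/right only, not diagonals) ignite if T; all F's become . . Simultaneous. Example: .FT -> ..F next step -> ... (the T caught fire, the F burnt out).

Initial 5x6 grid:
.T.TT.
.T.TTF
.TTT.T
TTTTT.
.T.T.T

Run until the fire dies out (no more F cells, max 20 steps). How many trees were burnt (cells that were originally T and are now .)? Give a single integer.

Answer: 17

Derivation:
Step 1: +2 fires, +1 burnt (F count now 2)
Step 2: +2 fires, +2 burnt (F count now 2)
Step 3: +2 fires, +2 burnt (F count now 2)
Step 4: +2 fires, +2 burnt (F count now 2)
Step 5: +4 fires, +2 burnt (F count now 4)
Step 6: +2 fires, +4 burnt (F count now 2)
Step 7: +3 fires, +2 burnt (F count now 3)
Step 8: +0 fires, +3 burnt (F count now 0)
Fire out after step 8
Initially T: 18, now '.': 29
Total burnt (originally-T cells now '.'): 17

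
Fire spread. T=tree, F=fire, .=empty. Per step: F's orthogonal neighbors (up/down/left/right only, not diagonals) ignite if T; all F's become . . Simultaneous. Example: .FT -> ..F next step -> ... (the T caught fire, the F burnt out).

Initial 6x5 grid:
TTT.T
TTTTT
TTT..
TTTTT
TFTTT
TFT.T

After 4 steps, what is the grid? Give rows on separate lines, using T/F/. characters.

Step 1: 5 trees catch fire, 2 burn out
  TTT.T
  TTTTT
  TTT..
  TFTTT
  F.FTT
  F.F.T
Step 2: 4 trees catch fire, 5 burn out
  TTT.T
  TTTTT
  TFT..
  F.FTT
  ...FT
  ....T
Step 3: 5 trees catch fire, 4 burn out
  TTT.T
  TFTTT
  F.F..
  ...FT
  ....F
  ....T
Step 4: 5 trees catch fire, 5 burn out
  TFT.T
  F.FTT
  .....
  ....F
  .....
  ....F

TFT.T
F.FTT
.....
....F
.....
....F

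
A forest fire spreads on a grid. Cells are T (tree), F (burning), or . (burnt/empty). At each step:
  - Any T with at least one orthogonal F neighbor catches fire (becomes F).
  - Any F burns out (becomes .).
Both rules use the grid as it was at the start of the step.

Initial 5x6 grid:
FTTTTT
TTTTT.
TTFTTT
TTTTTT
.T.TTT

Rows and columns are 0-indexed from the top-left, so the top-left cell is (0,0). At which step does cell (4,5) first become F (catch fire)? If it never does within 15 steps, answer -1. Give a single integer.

Step 1: cell (4,5)='T' (+6 fires, +2 burnt)
Step 2: cell (4,5)='T' (+7 fires, +6 burnt)
Step 3: cell (4,5)='T' (+7 fires, +7 burnt)
Step 4: cell (4,5)='T' (+3 fires, +7 burnt)
Step 5: cell (4,5)='F' (+2 fires, +3 burnt)
  -> target ignites at step 5
Step 6: cell (4,5)='.' (+0 fires, +2 burnt)
  fire out at step 6

5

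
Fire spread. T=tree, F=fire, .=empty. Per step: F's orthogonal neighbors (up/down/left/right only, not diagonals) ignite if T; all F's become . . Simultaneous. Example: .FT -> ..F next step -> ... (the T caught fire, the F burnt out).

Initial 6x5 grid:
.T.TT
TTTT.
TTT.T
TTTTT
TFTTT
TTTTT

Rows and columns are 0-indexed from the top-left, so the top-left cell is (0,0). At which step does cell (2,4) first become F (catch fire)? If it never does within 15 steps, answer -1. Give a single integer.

Step 1: cell (2,4)='T' (+4 fires, +1 burnt)
Step 2: cell (2,4)='T' (+6 fires, +4 burnt)
Step 3: cell (2,4)='T' (+6 fires, +6 burnt)
Step 4: cell (2,4)='T' (+5 fires, +6 burnt)
Step 5: cell (2,4)='F' (+2 fires, +5 burnt)
  -> target ignites at step 5
Step 6: cell (2,4)='.' (+1 fires, +2 burnt)
Step 7: cell (2,4)='.' (+1 fires, +1 burnt)
Step 8: cell (2,4)='.' (+0 fires, +1 burnt)
  fire out at step 8

5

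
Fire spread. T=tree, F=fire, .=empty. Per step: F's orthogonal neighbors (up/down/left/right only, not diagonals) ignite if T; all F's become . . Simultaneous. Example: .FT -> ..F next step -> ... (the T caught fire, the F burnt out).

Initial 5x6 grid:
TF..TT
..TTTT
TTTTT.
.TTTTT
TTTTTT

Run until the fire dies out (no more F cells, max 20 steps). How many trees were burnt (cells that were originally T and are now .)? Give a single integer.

Answer: 1

Derivation:
Step 1: +1 fires, +1 burnt (F count now 1)
Step 2: +0 fires, +1 burnt (F count now 0)
Fire out after step 2
Initially T: 23, now '.': 8
Total burnt (originally-T cells now '.'): 1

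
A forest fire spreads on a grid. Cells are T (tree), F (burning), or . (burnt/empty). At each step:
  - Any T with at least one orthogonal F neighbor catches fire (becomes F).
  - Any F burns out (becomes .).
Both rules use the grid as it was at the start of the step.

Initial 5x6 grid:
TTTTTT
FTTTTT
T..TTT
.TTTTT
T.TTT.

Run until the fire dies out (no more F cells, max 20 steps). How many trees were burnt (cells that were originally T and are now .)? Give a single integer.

Answer: 23

Derivation:
Step 1: +3 fires, +1 burnt (F count now 3)
Step 2: +2 fires, +3 burnt (F count now 2)
Step 3: +2 fires, +2 burnt (F count now 2)
Step 4: +3 fires, +2 burnt (F count now 3)
Step 5: +4 fires, +3 burnt (F count now 4)
Step 6: +5 fires, +4 burnt (F count now 5)
Step 7: +4 fires, +5 burnt (F count now 4)
Step 8: +0 fires, +4 burnt (F count now 0)
Fire out after step 8
Initially T: 24, now '.': 29
Total burnt (originally-T cells now '.'): 23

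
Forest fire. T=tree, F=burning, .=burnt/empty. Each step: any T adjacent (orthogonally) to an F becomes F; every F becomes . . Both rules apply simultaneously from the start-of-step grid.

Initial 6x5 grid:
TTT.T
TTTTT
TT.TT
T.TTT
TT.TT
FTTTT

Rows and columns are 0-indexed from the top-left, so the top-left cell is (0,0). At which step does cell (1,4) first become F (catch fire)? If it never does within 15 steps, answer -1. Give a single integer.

Step 1: cell (1,4)='T' (+2 fires, +1 burnt)
Step 2: cell (1,4)='T' (+3 fires, +2 burnt)
Step 3: cell (1,4)='T' (+2 fires, +3 burnt)
Step 4: cell (1,4)='T' (+4 fires, +2 burnt)
Step 5: cell (1,4)='T' (+4 fires, +4 burnt)
Step 6: cell (1,4)='T' (+5 fires, +4 burnt)
Step 7: cell (1,4)='T' (+3 fires, +5 burnt)
Step 8: cell (1,4)='F' (+1 fires, +3 burnt)
  -> target ignites at step 8
Step 9: cell (1,4)='.' (+1 fires, +1 burnt)
Step 10: cell (1,4)='.' (+0 fires, +1 burnt)
  fire out at step 10

8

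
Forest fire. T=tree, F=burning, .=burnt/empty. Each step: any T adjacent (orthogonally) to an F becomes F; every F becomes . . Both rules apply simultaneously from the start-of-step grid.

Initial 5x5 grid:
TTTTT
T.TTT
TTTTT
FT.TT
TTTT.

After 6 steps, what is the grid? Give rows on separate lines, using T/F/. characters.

Step 1: 3 trees catch fire, 1 burn out
  TTTTT
  T.TTT
  FTTTT
  .F.TT
  FTTT.
Step 2: 3 trees catch fire, 3 burn out
  TTTTT
  F.TTT
  .FTTT
  ...TT
  .FTT.
Step 3: 3 trees catch fire, 3 burn out
  FTTTT
  ..TTT
  ..FTT
  ...TT
  ..FT.
Step 4: 4 trees catch fire, 3 burn out
  .FTTT
  ..FTT
  ...FT
  ...TT
  ...F.
Step 5: 4 trees catch fire, 4 burn out
  ..FTT
  ...FT
  ....F
  ...FT
  .....
Step 6: 3 trees catch fire, 4 burn out
  ...FT
  ....F
  .....
  ....F
  .....

...FT
....F
.....
....F
.....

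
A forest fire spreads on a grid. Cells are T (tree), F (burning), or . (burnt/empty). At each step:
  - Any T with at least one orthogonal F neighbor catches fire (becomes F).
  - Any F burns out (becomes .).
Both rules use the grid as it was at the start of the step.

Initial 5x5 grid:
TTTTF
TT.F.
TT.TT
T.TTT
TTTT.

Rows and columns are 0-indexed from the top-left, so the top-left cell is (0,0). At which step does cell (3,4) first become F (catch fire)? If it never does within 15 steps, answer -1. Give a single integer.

Step 1: cell (3,4)='T' (+2 fires, +2 burnt)
Step 2: cell (3,4)='T' (+3 fires, +2 burnt)
Step 3: cell (3,4)='F' (+4 fires, +3 burnt)
  -> target ignites at step 3
Step 4: cell (3,4)='.' (+3 fires, +4 burnt)
Step 5: cell (3,4)='.' (+3 fires, +3 burnt)
Step 6: cell (3,4)='.' (+2 fires, +3 burnt)
Step 7: cell (3,4)='.' (+1 fires, +2 burnt)
Step 8: cell (3,4)='.' (+0 fires, +1 burnt)
  fire out at step 8

3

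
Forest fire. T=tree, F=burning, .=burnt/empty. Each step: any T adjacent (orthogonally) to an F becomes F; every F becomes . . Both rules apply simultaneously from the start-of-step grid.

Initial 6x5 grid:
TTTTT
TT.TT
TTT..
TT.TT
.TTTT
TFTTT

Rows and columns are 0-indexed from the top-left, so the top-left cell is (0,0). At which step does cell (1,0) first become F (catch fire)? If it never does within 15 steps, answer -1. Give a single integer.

Step 1: cell (1,0)='T' (+3 fires, +1 burnt)
Step 2: cell (1,0)='T' (+3 fires, +3 burnt)
Step 3: cell (1,0)='T' (+4 fires, +3 burnt)
Step 4: cell (1,0)='T' (+5 fires, +4 burnt)
Step 5: cell (1,0)='F' (+3 fires, +5 burnt)
  -> target ignites at step 5
Step 6: cell (1,0)='.' (+2 fires, +3 burnt)
Step 7: cell (1,0)='.' (+1 fires, +2 burnt)
Step 8: cell (1,0)='.' (+2 fires, +1 burnt)
Step 9: cell (1,0)='.' (+1 fires, +2 burnt)
Step 10: cell (1,0)='.' (+0 fires, +1 burnt)
  fire out at step 10

5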